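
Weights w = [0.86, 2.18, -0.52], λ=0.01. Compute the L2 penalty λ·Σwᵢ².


‖w‖₂² = (0.86)² + (2.18)² + (-0.52)²
     = 0.7396 + 4.7524 + 0.2704
     = 5.7624
λ·‖w‖₂² = 0.01·5.7624 = 0.057624

0.057624


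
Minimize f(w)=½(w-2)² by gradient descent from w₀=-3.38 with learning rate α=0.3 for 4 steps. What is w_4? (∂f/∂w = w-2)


step 1: grad = -3.38-2 = -5.38; w = -3.38 - 0.3·(-5.38) = -1.766
step 2: grad = -1.766-2 = -3.766; w = -1.766 - 0.3·(-3.766) = -0.6362
step 3: grad = -0.6362-2 = -2.6362; w = -0.6362 - 0.3·(-2.6362) = 0.15466
step 4: grad = 0.15466-2 = -1.84534; w = 0.15466 - 0.3·(-1.84534) = 0.708262

0.708262


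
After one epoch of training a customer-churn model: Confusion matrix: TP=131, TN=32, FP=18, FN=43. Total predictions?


Total = TP + TN + FP + FN
= 131 + 32 + 18 + 43
= 224
(Predicted positive: 149, predicted negative: 75)

224


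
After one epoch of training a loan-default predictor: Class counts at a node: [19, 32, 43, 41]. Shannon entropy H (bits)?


Probabilities: [19/135, 32/135, 43/135, 41/135] ≈ [0.1407, 0.237, 0.3185, 0.3037]
H = -((19/135)·log₂(19/135) + (32/135)·log₂(32/135) + (43/135)·log₂(43/135) + (41/135)·log₂(41/135))
  = 1.9383 bits

1.9383 bits


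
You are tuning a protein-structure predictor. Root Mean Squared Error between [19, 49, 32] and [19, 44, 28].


MSE = 41/3 = 13.6667
RMSE = √(41/3) = 3.6968

3.6968


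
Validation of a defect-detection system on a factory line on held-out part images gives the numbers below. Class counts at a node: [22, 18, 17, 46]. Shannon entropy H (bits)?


Probabilities: [22/103, 18/103, 17/103, 46/103] ≈ [0.2136, 0.1748, 0.165, 0.4466]
H = -((22/103)·log₂(22/103) + (18/103)·log₂(18/103) + (17/103)·log₂(17/103) + (46/103)·log₂(46/103))
  = 1.8638 bits

1.8638 bits


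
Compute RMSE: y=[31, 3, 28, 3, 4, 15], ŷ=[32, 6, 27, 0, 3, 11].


MSE = 37/6 = 6.1667
RMSE = √(37/6) = 2.4833

2.4833


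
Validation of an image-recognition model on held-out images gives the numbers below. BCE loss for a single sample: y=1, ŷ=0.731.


BCE = -[y·ln(p) + (1-y)·ln(1-p)]
= -1·ln(0.731) - 0
= -ln(0.731) = 0.3133

0.3133


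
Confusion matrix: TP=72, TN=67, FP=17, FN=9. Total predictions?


Total = TP + TN + FP + FN
= 72 + 67 + 17 + 9
= 165
(Predicted positive: 89, predicted negative: 76)

165


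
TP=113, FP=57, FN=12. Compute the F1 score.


Precision = 113/170 = 0.6647
Recall = 113/125 = 0.904
F1 = 2·P·R/(P+R) = 2·TP/(2·TP+FP+FN) = 226/(226+57+12) = 226/295 = 0.7661

0.7661


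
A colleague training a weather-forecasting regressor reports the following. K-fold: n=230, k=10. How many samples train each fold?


Fold size = 230/10 = 23
Training per fold = 230 - 23 = 207

207


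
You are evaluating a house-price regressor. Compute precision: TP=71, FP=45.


Precision = TP/(TP+FP)
= 71/(71+45)
= 71/116 = 61.21%

61.21%


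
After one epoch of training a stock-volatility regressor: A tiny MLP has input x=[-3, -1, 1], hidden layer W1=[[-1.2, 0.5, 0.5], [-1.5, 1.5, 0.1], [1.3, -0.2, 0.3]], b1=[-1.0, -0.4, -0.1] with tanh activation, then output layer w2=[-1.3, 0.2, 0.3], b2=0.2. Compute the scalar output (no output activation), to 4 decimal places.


z1[0] = (-1.2)·(-3) + (0.5)·(-1) + (0.5)·(1) - 1.0 = 2.6
z1[1] = (-1.5)·(-3) + (1.5)·(-1) + (0.1)·(1) - 0.4 = 2.7
z1[2] = (1.3)·(-3) + (-0.2)·(-1) + (0.3)·(1) - 0.1 = -3.5
h = tanh(z1) = [0.989, 0.991, -0.9982]
output = (-1.3)·(0.989) + (0.2)·(0.991) + (0.3)·(-0.9982) + 0.2 = -1.187

-1.187


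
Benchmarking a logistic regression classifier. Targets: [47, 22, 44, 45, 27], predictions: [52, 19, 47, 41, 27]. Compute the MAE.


Absolute errors: |47-52|=5, |22-19|=3, |44-47|=3, |45-41|=4, |27-27|=0
Sum = 15
MAE = 15/5 = 3

3


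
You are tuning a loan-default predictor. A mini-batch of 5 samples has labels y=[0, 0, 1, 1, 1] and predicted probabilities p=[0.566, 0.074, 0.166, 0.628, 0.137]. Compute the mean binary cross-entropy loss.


L[0] = -ln(1-0.566) = -ln(0.434) = 0.8347
L[1] = -ln(1-0.074) = -ln(0.926) = 0.0769
L[2] = -ln(0.166) = 1.7958
L[3] = -ln(0.628) = 0.4652
L[4] = -ln(0.137) = 1.9878
mean = (0.8347 + 0.0769 + 1.7958 + 0.4652 + 1.9878)/5 = 1.0321

1.0321


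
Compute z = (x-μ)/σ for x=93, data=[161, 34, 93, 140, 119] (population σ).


μ = 109.4, σ = 43.9208
z = (93 - 109.4)/43.9208 = -0.3734

-0.3734


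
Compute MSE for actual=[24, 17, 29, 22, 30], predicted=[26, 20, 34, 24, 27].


Squared errors: (24-26)²=4, (17-20)²=9, (29-34)²=25, (22-24)²=4, (30-27)²=9
Sum = 51
MSE = 51/5 = 51/5

51/5


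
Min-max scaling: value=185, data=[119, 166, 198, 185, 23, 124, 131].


min=23, max=198
(185-23)/(198-23) = 162/175 = 0.9257

0.9257


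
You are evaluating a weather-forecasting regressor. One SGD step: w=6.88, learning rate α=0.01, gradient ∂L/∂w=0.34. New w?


w_new = w - α·∇
= 6.88 - 0.01·0.34
= 6.88 - 0.0034
= 6.8766

6.8766


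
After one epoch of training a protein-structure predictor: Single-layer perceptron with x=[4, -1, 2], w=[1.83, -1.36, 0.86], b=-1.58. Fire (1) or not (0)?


z = (4)·(1.83) + (-1)·(-1.36) + (2)·(0.86) - 1.58
  = 8.82
step(z) = 1 (z≥0)

1


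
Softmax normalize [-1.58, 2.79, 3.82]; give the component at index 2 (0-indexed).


Exponentials: e^-1.58=0.206, e^2.79=16.281, e^3.82=45.6042
Sum = 62.0912
Softmax = [0.0033, 0.2622, 0.7345]
p[2] = 45.6042/62.0912 = 0.7345

0.7345


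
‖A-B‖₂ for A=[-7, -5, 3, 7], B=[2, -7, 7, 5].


d = √((-7-2)² + (-5+ 7)² + (3-7)² + (7-5)²)
  = √(81 + 4 + 16 + 4)
  = √105 = 10.247

10.247


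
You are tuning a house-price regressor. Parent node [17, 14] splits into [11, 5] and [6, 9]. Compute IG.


Parent = [17, 14], H_parent = 0.9932
H_left = 0.896 (n=16), H_right = 0.971 (n=15)
H_children = (16/31)·0.896 + (15/31)·0.971 = 0.9323
IG = 0.9932 - 0.9323 = 0.0609

0.0609


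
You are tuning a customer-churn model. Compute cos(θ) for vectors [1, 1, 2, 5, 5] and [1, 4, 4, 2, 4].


A·B = 1·1 + 1·4 + 2·4 + 5·2 + 5·4 = 43
‖A‖ = √56 = 7.4833, ‖B‖ = √53 = 7.2801
cos = 43/(√56·√53) = 43/√2968 = 0.7893

0.7893


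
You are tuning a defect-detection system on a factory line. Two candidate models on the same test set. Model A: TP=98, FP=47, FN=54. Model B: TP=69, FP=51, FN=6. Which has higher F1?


Model A: P=98/145=0.6759, R=98/152=0.6447, F1=2PR/(P+R)=2TP/(2TP+FP+FN)=196/297=0.6599
Model B: P=69/120=0.575, R=69/75=0.92, F1=2PR/(P+R)=2TP/(2TP+FP+FN)=138/195=0.7077
0.6599 < 0.7077 → Model B

Model B


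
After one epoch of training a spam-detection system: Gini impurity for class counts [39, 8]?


Probabilities: [39/47, 8/47] ≈ [0.8298, 0.1702]
Σpᵢ² = (1521 + 64)/47² = 1585/2209
Gini = 1 - Σpᵢ² = 1 - 1585/2209 = 0.2825

0.2825


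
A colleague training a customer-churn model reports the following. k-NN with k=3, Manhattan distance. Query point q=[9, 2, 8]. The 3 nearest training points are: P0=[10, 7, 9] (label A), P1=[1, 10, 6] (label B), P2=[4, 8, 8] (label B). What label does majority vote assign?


d(q,P0) = 7  (label A)
d(q,P1) = 18  (label B)
d(q,P2) = 11  (label B)
Votes: A=1, B=2
Majority → B

B


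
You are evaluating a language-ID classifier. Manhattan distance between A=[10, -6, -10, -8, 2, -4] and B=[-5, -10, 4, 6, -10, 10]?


d = |10+ 5| + |-6+ 10| + |-10-4| + |-8-6| + |2+ 10| + |-4-10|
  = 15 + 4 + 14 + 14 + 12 + 14
  = 73

73


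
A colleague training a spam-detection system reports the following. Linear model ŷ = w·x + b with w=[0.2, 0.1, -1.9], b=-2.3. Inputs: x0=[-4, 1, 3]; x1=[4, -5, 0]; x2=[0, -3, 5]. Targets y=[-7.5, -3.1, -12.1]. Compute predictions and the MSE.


ŷ0 = (0.2)·(-4) + (0.1)·(1) + (-1.9)·(3) - 2.3 = -8.7
ŷ1 = (0.2)·(4) + (0.1)·(-5) + (-1.9)·(0) - 2.3 = -2.0
ŷ2 = (0.2)·(0) + (0.1)·(-3) + (-1.9)·(5) - 2.3 = -12.1
errors² = [1.44, 1.21, 0.0]
MSE = 2.6500/3 = 0.8833

0.8833


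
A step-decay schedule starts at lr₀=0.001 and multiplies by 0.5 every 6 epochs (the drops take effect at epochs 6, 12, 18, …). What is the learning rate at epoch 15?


n_drops = ⌊15/6⌋ = 2
lr = 0.001·0.5^2 = 0.001·0.25 = 0.00025

0.00025


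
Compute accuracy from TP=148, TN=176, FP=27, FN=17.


Accuracy = (TP+TN)/(TP+TN+FP+FN)
= (148+176)/(368)
= 324/368 = 88.04%

88.04%


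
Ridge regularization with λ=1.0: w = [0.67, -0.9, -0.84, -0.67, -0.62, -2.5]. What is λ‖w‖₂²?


‖w‖₂² = (0.67)² + (-0.9)² + (-0.84)² + (-0.67)² + (-0.62)² + (-2.5)²
     = 0.4489 + 0.81 + 0.7056 + 0.4489 + 0.3844 + 6.25
     = 9.0478
λ·‖w‖₂² = 1.0·9.0478 = 9.0478

9.0478


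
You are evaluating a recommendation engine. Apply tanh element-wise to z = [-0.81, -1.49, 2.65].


tanh(-0.81) = -0.6696
tanh(-1.49) = -0.9033
tanh(2.65) = 0.9901
result = [-0.6696, -0.9033, 0.9901]

[-0.6696, -0.9033, 0.9901]


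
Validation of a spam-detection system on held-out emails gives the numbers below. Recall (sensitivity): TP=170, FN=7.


Recall = TP/(TP+FN)
= 170/(170+7)
= 170/177 = 96.05%

96.05%


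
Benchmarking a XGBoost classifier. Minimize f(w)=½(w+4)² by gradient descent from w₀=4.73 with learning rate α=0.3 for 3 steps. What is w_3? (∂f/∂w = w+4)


step 1: grad = 4.73+4 = 8.73; w = 4.73 - 0.3·(8.73) = 2.111
step 2: grad = 2.111+4 = 6.111; w = 2.111 - 0.3·(6.111) = 0.2777
step 3: grad = 0.2777+4 = 4.2777; w = 0.2777 - 0.3·(4.2777) = -1.00561

-1.00561


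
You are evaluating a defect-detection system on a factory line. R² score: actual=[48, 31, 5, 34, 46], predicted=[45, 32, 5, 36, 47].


ȳ = 32.8
SS_res = Σ(y-ŷ)² = 15
SS_tot = Σ(y-ȳ)² = 1182.8
R² = 1 - SS_res/SS_tot = 1 - 0.0127 = 0.9873

0.9873


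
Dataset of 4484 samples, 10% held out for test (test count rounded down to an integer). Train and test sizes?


Test = ⌊4484·10/100⌋ = 448
Train = 4484 - 448 = 4036

Train: 4036, Test: 448


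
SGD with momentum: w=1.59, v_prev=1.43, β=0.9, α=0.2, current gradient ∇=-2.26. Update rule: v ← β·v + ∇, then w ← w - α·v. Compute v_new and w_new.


v_new = 0.9·1.43 - 2.26 = 1.287 - 2.26 = -0.973
w_new = 1.59 - 0.2·-0.973 = 1.59 + 0.1946 = 1.7846

v_new=-0.973, w_new=1.7846


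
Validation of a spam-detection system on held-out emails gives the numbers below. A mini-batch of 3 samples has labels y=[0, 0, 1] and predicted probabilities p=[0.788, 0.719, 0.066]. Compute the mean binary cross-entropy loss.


L[0] = -ln(1-0.788) = -ln(0.212) = 1.5512
L[1] = -ln(1-0.719) = -ln(0.281) = 1.2694
L[2] = -ln(0.066) = 2.7181
mean = (1.5512 + 1.2694 + 2.7181)/3 = 1.8462

1.8462


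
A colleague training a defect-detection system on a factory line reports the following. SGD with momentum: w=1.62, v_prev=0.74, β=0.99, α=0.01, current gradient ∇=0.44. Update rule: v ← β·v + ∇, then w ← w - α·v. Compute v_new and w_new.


v_new = 0.99·0.74 + 0.44 = 0.7326 + 0.44 = 1.1726
w_new = 1.62 - 0.01·1.1726 = 1.62 - 0.011726 = 1.608274

v_new=1.1726, w_new=1.608274


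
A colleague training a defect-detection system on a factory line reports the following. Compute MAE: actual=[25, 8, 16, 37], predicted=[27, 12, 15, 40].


Absolute errors: |25-27|=2, |8-12|=4, |16-15|=1, |37-40|=3
Sum = 10
MAE = 10/4 = 5/2

5/2


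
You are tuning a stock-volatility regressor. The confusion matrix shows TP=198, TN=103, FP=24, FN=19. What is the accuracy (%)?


Accuracy = (TP+TN)/(TP+TN+FP+FN)
= (198+103)/(344)
= 301/344 = 87.5%

87.5%


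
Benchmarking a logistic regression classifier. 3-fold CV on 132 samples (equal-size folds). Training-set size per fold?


Fold size = 132/3 = 44
Training per fold = 132 - 44 = 88

88


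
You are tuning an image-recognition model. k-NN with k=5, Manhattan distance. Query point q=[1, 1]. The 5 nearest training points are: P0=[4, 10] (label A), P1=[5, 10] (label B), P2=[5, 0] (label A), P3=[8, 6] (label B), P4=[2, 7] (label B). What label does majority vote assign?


d(q,P0) = 12  (label A)
d(q,P1) = 13  (label B)
d(q,P2) = 5  (label A)
d(q,P3) = 12  (label B)
d(q,P4) = 7  (label B)
Votes: A=2, B=3
Majority → B

B


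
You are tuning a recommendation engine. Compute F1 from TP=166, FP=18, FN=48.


Precision = 166/184 = 0.9022
Recall = 166/214 = 0.7757
F1 = 2·P·R/(P+R) = 2·TP/(2·TP+FP+FN) = 332/(332+18+48) = 332/398 = 0.8342

0.8342


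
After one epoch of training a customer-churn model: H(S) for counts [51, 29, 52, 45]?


Probabilities: [51/177, 29/177, 52/177, 45/177] ≈ [0.2881, 0.1638, 0.2938, 0.2542]
H = -((51/177)·log₂(51/177) + (29/177)·log₂(29/177) + (52/177)·log₂(52/177) + (45/177)·log₂(45/177))
  = 1.9663 bits

1.9663 bits


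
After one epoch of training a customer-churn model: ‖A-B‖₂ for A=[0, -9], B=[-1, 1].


d = √((0+ 1)² + (-9-1)²)
  = √(1 + 100)
  = √101 = 10.0499

10.0499


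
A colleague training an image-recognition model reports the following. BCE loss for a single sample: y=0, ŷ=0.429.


BCE = -[y·ln(p) + (1-y)·ln(1-p)]
= -0 - 1·ln(1-0.429)
= -ln(0.571) = 0.5604

0.5604


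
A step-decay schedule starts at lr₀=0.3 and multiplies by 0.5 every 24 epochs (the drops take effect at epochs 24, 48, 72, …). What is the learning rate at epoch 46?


n_drops = ⌊46/24⌋ = 1
lr = 0.3·0.5^1 = 0.3·0.5 = 0.15

0.15


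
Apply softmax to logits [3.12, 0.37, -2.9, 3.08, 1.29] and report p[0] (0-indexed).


Exponentials: e^3.12=22.6464, e^0.37=1.4477, e^-2.9=0.055, e^3.08=21.7584, e^1.29=3.6328
Sum = 49.5403
Softmax = [0.4571, 0.0292, 0.0011, 0.4392, 0.0733]
p[0] = 22.6464/49.5403 = 0.4571

0.4571


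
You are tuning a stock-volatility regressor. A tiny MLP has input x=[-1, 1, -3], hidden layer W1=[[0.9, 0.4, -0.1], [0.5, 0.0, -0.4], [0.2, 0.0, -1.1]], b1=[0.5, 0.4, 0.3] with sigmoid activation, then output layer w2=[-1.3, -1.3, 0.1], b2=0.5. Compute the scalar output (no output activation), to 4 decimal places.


z1[0] = (0.9)·(-1) + (0.4)·(1) + (-0.1)·(-3) + 0.5 = 0.3
z1[1] = (0.5)·(-1) + (0.0)·(1) + (-0.4)·(-3) + 0.4 = 1.1
z1[2] = (0.2)·(-1) + (0.0)·(1) + (-1.1)·(-3) + 0.3 = 3.4
h = sigmoid(z1) = [0.5744, 0.7503, 0.9677]
output = (-1.3)·(0.5744) + (-1.3)·(0.7503) + (0.1)·(0.9677) + 0.5 = -1.1253

-1.1253


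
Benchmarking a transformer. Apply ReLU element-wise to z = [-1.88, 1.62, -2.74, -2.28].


ReLU(-1.88) = max(0, -1.88) = 0.0
ReLU(1.62) = max(0, 1.62) = 1.62
ReLU(-2.74) = max(0, -2.74) = 0.0
ReLU(-2.28) = max(0, -2.28) = 0.0
result = [0.0, 1.62, 0.0, 0.0]

[0.0, 1.62, 0.0, 0.0]


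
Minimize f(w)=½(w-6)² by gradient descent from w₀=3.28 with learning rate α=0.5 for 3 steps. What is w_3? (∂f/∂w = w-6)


step 1: grad = 3.28-6 = -2.72; w = 3.28 - 0.5·(-2.72) = 4.64
step 2: grad = 4.64-6 = -1.36; w = 4.64 - 0.5·(-1.36) = 5.32
step 3: grad = 5.32-6 = -0.68; w = 5.32 - 0.5·(-0.68) = 5.66

5.66


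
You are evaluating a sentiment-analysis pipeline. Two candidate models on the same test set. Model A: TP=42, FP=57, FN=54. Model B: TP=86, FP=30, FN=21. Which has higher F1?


Model A: P=42/99=0.4242, R=42/96=0.4375, F1=2PR/(P+R)=2TP/(2TP+FP+FN)=84/195=0.4308
Model B: P=86/116=0.7414, R=86/107=0.8037, F1=2PR/(P+R)=2TP/(2TP+FP+FN)=172/223=0.7713
0.4308 < 0.7713 → Model B

Model B


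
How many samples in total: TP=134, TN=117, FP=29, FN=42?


Total = TP + TN + FP + FN
= 134 + 117 + 29 + 42
= 322
(Predicted positive: 163, predicted negative: 159)

322


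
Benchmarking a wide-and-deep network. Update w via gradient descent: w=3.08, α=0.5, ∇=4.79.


w_new = w - α·∇
= 3.08 - 0.5·4.79
= 3.08 - 2.395
= 0.685

0.685


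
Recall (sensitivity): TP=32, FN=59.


Recall = TP/(TP+FN)
= 32/(32+59)
= 32/91 = 35.16%

35.16%


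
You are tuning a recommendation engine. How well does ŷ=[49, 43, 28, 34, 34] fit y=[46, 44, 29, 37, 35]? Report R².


ȳ = 38.2
SS_res = Σ(y-ŷ)² = 21
SS_tot = Σ(y-ȳ)² = 190.8
R² = 1 - SS_res/SS_tot = 1 - 0.1101 = 0.8899

0.8899


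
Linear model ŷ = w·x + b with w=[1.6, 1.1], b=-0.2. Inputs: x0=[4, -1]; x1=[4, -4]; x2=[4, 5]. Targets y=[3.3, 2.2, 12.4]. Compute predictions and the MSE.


ŷ0 = (1.6)·(4) + (1.1)·(-1) - 0.2 = 5.1
ŷ1 = (1.6)·(4) + (1.1)·(-4) - 0.2 = 1.8
ŷ2 = (1.6)·(4) + (1.1)·(5) - 0.2 = 11.7
errors² = [3.24, 0.16, 0.49]
MSE = 3.8900/3 = 1.2967

1.2967


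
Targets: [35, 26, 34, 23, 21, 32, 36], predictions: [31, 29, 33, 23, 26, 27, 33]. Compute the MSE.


Squared errors: (35-31)²=16, (26-29)²=9, (34-33)²=1, (23-23)²=0, (21-26)²=25, (32-27)²=25, (36-33)²=9
Sum = 85
MSE = 85/7 = 85/7

85/7


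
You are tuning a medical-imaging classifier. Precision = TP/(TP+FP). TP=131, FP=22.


Precision = TP/(TP+FP)
= 131/(131+22)
= 131/153 = 85.62%

85.62%


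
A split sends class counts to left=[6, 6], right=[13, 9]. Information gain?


Parent = [19, 15], H_parent = 0.99
H_left = 1 (n=12), H_right = 0.976 (n=22)
H_children = (12/34)·1 + (22/34)·0.976 = 0.9845
IG = 0.99 - 0.9845 = 0.0055

0.0055


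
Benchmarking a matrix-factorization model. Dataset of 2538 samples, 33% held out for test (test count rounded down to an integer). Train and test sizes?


Test = ⌊2538·33/100⌋ = 837
Train = 2538 - 837 = 1701

Train: 1701, Test: 837


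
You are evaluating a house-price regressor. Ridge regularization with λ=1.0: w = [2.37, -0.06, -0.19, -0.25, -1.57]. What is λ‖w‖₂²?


‖w‖₂² = (2.37)² + (-0.06)² + (-0.19)² + (-0.25)² + (-1.57)²
     = 5.6169 + 0.0036 + 0.0361 + 0.0625 + 2.4649
     = 8.184
λ·‖w‖₂² = 1.0·8.184 = 8.184

8.184


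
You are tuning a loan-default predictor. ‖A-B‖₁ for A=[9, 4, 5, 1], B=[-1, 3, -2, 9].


d = |9+ 1| + |4-3| + |5+ 2| + |1-9|
  = 10 + 1 + 7 + 8
  = 26

26


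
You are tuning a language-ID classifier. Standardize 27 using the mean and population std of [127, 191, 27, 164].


μ = 127.25, σ = 62.1787
z = (27 - 127.25)/62.1787 = -1.6123

-1.6123


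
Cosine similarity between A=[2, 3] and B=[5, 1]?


A·B = 2·5 + 3·1 = 13
‖A‖ = √13 = 3.6056, ‖B‖ = √26 = 5.099
cos = 13/(√13·√26) = 13/√338 = 0.7071

0.7071


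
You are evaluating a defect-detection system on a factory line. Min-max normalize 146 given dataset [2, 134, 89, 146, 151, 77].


min=2, max=151
(146-2)/(151-2) = 144/149 = 0.9664

0.9664


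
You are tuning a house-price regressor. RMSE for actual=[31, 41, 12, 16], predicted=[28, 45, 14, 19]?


MSE = 38/4 = 9.5
RMSE = √(38/4) = 3.0822

3.0822


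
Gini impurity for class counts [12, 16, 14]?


Probabilities: [12/42, 16/42, 14/42] ≈ [0.2857, 0.381, 0.3333]
Σpᵢ² = (144 + 256 + 196)/42² = 596/1764
Gini = 1 - Σpᵢ² = 1 - 596/1764 = 0.6621

0.6621


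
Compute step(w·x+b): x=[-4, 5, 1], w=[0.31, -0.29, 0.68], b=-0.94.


z = (-4)·(0.31) + (5)·(-0.29) + (1)·(0.68) - 0.94
  = -2.95
step(z) = 0 (z<0)

0


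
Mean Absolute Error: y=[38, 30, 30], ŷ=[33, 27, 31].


Absolute errors: |38-33|=5, |30-27|=3, |30-31|=1
Sum = 9
MAE = 9/3 = 3

3


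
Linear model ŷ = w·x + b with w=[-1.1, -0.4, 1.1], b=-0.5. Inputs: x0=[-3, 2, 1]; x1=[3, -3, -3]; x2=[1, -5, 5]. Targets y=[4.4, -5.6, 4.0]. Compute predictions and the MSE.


ŷ0 = (-1.1)·(-3) + (-0.4)·(2) + (1.1)·(1) - 0.5 = 3.1
ŷ1 = (-1.1)·(3) + (-0.4)·(-3) + (1.1)·(-3) - 0.5 = -5.9
ŷ2 = (-1.1)·(1) + (-0.4)·(-5) + (1.1)·(5) - 0.5 = 5.9
errors² = [1.69, 0.09, 3.61]
MSE = 5.3900/3 = 1.7967

1.7967


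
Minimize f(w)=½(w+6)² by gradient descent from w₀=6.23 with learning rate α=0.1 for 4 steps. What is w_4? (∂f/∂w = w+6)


step 1: grad = 6.23+6 = 12.23; w = 6.23 - 0.1·(12.23) = 5.007
step 2: grad = 5.007+6 = 11.007; w = 5.007 - 0.1·(11.007) = 3.9063
step 3: grad = 3.9063+6 = 9.9063; w = 3.9063 - 0.1·(9.9063) = 2.91567
step 4: grad = 2.91567+6 = 8.91567; w = 2.91567 - 0.1·(8.91567) = 2.024103

2.024103


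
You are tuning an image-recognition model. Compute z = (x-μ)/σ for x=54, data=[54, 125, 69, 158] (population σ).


μ = 101.5, σ = 42.003
z = (54 - 101.5)/42.003 = -1.1309

-1.1309


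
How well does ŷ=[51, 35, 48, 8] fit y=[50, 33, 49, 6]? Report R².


ȳ = 34.5
SS_res = Σ(y-ŷ)² = 10
SS_tot = Σ(y-ȳ)² = 1265
R² = 1 - SS_res/SS_tot = 1 - 0.0079 = 0.9921

0.9921


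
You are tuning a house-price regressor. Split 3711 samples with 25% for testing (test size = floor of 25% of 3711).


Test = ⌊3711·25/100⌋ = 927
Train = 3711 - 927 = 2784

Train: 2784, Test: 927


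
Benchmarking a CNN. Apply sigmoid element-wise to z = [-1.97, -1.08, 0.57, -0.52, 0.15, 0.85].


σ(-1.97) = 1/(1+e^1.97) = 0.1224
σ(-1.08) = 1/(1+e^1.08) = 0.2535
σ(0.57) = 1/(1+e^-0.57) = 0.6388
σ(-0.52) = 1/(1+e^0.52) = 0.3729
σ(0.15) = 1/(1+e^-0.15) = 0.5374
σ(0.85) = 1/(1+e^-0.85) = 0.7006
result = [0.1224, 0.2535, 0.6388, 0.3729, 0.5374, 0.7006]

[0.1224, 0.2535, 0.6388, 0.3729, 0.5374, 0.7006]


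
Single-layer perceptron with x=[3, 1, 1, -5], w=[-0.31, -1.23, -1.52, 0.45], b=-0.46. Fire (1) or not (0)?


z = (3)·(-0.31) + (1)·(-1.23) + (1)·(-1.52) + (-5)·(0.45) - 0.46
  = -6.39
step(z) = 0 (z<0)

0


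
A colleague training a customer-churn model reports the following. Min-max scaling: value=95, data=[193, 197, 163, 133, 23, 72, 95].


min=23, max=197
(95-23)/(197-23) = 72/174 = 0.4138

0.4138


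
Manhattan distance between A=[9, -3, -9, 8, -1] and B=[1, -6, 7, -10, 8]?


d = |9-1| + |-3+ 6| + |-9-7| + |8+ 10| + |-1-8|
  = 8 + 3 + 16 + 18 + 9
  = 54

54


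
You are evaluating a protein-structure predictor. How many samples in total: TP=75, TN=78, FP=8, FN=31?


Total = TP + TN + FP + FN
= 75 + 78 + 8 + 31
= 192
(Predicted positive: 83, predicted negative: 109)

192


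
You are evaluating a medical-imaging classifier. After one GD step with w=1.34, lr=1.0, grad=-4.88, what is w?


w_new = w - α·∇
= 1.34 - 1.0·-4.88
= 1.34 + 4.88
= 6.22

6.22


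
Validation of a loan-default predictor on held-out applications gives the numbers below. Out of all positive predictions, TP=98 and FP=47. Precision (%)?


Precision = TP/(TP+FP)
= 98/(98+47)
= 98/145 = 67.59%

67.59%


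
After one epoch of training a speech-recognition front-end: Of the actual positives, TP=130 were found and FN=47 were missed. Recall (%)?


Recall = TP/(TP+FN)
= 130/(130+47)
= 130/177 = 73.45%

73.45%


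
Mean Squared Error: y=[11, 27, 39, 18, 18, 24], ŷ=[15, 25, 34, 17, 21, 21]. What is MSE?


Squared errors: (11-15)²=16, (27-25)²=4, (39-34)²=25, (18-17)²=1, (18-21)²=9, (24-21)²=9
Sum = 64
MSE = 64/6 = 32/3

32/3


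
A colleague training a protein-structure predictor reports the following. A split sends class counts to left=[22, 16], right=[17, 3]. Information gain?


Parent = [39, 19], H_parent = 0.9124
H_left = 0.9819 (n=38), H_right = 0.6098 (n=20)
H_children = (38/58)·0.9819 + (20/58)·0.6098 = 0.8536
IG = 0.9124 - 0.8536 = 0.0588

0.0588


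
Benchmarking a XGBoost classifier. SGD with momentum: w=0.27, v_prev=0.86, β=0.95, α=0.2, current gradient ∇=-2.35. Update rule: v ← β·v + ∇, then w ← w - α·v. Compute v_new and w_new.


v_new = 0.95·0.86 - 2.35 = 0.817 - 2.35 = -1.533
w_new = 0.27 - 0.2·-1.533 = 0.27 + 0.3066 = 0.5766

v_new=-1.533, w_new=0.5766


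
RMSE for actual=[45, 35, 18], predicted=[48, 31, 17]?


MSE = 26/3 = 8.6667
RMSE = √(26/3) = 2.9439

2.9439


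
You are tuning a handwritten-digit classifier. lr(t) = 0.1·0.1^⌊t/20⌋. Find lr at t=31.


n_drops = ⌊31/20⌋ = 1
lr = 0.1·0.1^1 = 0.1·0.1 = 0.01

0.01


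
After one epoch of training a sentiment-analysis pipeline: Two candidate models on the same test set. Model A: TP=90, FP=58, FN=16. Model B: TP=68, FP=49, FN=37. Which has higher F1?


Model A: P=90/148=0.6081, R=90/106=0.8491, F1=2PR/(P+R)=2TP/(2TP+FP+FN)=180/254=0.7087
Model B: P=68/117=0.5812, R=68/105=0.6476, F1=2PR/(P+R)=2TP/(2TP+FP+FN)=136/222=0.6126
0.7087 > 0.6126 → Model A

Model A


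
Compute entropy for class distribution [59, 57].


Probabilities: [59/116, 57/116] ≈ [0.5086, 0.4914]
H = -((59/116)·log₂(59/116) + (57/116)·log₂(57/116))
  = 0.9998 bits

0.9998 bits


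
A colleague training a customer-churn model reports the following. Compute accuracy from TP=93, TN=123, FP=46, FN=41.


Accuracy = (TP+TN)/(TP+TN+FP+FN)
= (93+123)/(303)
= 216/303 = 71.29%

71.29%


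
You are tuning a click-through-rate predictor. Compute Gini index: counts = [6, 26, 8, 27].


Probabilities: [6/67, 26/67, 8/67, 27/67] ≈ [0.0896, 0.3881, 0.1194, 0.403]
Σpᵢ² = (36 + 676 + 64 + 729)/67² = 1505/4489
Gini = 1 - Σpᵢ² = 1 - 1505/4489 = 0.6647

0.6647


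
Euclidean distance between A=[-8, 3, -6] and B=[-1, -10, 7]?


d = √((-8+ 1)² + (3+ 10)² + (-6-7)²)
  = √(49 + 169 + 169)
  = √387 = 19.6723

19.6723


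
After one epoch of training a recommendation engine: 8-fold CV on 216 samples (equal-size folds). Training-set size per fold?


Fold size = 216/8 = 27
Training per fold = 216 - 27 = 189

189


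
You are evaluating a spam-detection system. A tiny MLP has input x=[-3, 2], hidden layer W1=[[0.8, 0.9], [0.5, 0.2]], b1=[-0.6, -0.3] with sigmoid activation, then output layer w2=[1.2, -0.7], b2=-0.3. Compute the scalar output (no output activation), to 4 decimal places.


z1[0] = (0.8)·(-3) + (0.9)·(2) - 0.6 = -1.2
z1[1] = (0.5)·(-3) + (0.2)·(2) - 0.3 = -1.4
h = sigmoid(z1) = [0.2315, 0.1978]
output = (1.2)·(0.2315) + (-0.7)·(0.1978) - 0.3 = -0.1607

-0.1607


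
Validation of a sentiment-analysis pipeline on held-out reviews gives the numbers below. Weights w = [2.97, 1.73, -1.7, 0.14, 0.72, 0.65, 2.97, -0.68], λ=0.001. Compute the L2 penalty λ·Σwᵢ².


‖w‖₂² = (2.97)² + (1.73)² + (-1.7)² + (0.14)² + (0.72)² + (0.65)² + (2.97)² + (-0.68)²
     = 8.8209 + 2.9929 + 2.89 + 0.0196 + 0.5184 + 0.4225 + 8.8209 + 0.4624
     = 24.9476
λ·‖w‖₂² = 0.001·24.9476 = 0.024948

0.024948


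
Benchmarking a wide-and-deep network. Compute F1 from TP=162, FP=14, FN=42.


Precision = 162/176 = 0.9205
Recall = 162/204 = 0.7941
F1 = 2·P·R/(P+R) = 2·TP/(2·TP+FP+FN) = 324/(324+14+42) = 324/380 = 0.8526

0.8526


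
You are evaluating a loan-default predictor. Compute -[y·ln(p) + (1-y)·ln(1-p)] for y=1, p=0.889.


BCE = -[y·ln(p) + (1-y)·ln(1-p)]
= -1·ln(0.889) - 0
= -ln(0.889) = 0.1177

0.1177


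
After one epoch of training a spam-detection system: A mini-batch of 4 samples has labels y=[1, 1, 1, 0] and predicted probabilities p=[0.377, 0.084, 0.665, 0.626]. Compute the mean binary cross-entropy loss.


L[0] = -ln(0.377) = 0.9755
L[1] = -ln(0.084) = 2.4769
L[2] = -ln(0.665) = 0.408
L[3] = -ln(1-0.626) = -ln(0.374) = 0.9835
mean = (0.9755 + 2.4769 + 0.408 + 0.9835)/4 = 1.211

1.211


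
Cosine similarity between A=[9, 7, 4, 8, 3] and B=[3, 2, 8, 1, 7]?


A·B = 9·3 + 7·2 + 4·8 + 8·1 + 3·7 = 102
‖A‖ = √219 = 14.7986, ‖B‖ = √127 = 11.2694
cos = 102/(√219·√127) = 102/√27813 = 0.6116

0.6116


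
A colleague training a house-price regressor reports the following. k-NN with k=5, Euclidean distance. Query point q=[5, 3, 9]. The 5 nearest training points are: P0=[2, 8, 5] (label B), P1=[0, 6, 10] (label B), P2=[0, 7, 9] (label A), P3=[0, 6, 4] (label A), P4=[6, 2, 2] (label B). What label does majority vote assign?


d(q,P0) = 7.0711  (label B)
d(q,P1) = 5.9161  (label B)
d(q,P2) = 6.4031  (label A)
d(q,P3) = 7.6811  (label A)
d(q,P4) = 7.1414  (label B)
Votes: A=2, B=3
Majority → B

B


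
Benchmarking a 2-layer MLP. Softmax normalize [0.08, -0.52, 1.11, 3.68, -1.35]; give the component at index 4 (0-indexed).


Exponentials: e^0.08=1.0833, e^-0.52=0.5945, e^1.11=3.0344, e^3.68=39.6464, e^-1.35=0.2592
Sum = 44.6178
Softmax = [0.0243, 0.0133, 0.068, 0.8886, 0.0058]
p[4] = 0.2592/44.6178 = 0.0058

0.0058


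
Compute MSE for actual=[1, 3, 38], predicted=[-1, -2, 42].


Squared errors: (1+ 1)²=4, (3+ 2)²=25, (38-42)²=16
Sum = 45
MSE = 45/3 = 15

15


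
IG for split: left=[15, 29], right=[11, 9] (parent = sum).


Parent = [26, 38], H_parent = 0.9745
H_left = 0.9257 (n=44), H_right = 0.9928 (n=20)
H_children = (44/64)·0.9257 + (20/64)·0.9928 = 0.9467
IG = 0.9745 - 0.9467 = 0.0278

0.0278


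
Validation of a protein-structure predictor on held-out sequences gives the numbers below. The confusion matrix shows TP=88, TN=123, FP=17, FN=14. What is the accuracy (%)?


Accuracy = (TP+TN)/(TP+TN+FP+FN)
= (88+123)/(242)
= 211/242 = 87.19%

87.19%


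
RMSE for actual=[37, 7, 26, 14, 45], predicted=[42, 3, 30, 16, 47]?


MSE = 65/5 = 13
RMSE = √(65/5) = 3.6056

3.6056


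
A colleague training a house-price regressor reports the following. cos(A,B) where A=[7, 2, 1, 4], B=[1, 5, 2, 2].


A·B = 7·1 + 2·5 + 1·2 + 4·2 = 27
‖A‖ = √70 = 8.3666, ‖B‖ = √34 = 5.831
cos = 27/(√70·√34) = 27/√2380 = 0.5534

0.5534


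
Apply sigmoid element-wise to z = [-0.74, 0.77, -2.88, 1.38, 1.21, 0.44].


σ(-0.74) = 1/(1+e^0.74) = 0.323
σ(0.77) = 1/(1+e^-0.77) = 0.6835
σ(-2.88) = 1/(1+e^2.88) = 0.0532
σ(1.38) = 1/(1+e^-1.38) = 0.799
σ(1.21) = 1/(1+e^-1.21) = 0.7703
σ(0.44) = 1/(1+e^-0.44) = 0.6083
result = [0.323, 0.6835, 0.0532, 0.799, 0.7703, 0.6083]

[0.323, 0.6835, 0.0532, 0.799, 0.7703, 0.6083]


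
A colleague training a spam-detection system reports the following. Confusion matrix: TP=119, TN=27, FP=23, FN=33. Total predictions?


Total = TP + TN + FP + FN
= 119 + 27 + 23 + 33
= 202
(Predicted positive: 142, predicted negative: 60)

202


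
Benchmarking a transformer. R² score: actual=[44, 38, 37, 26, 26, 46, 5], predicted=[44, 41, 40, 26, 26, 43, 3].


ȳ = 31.7143
SS_res = Σ(y-ŷ)² = 31
SS_tot = Σ(y-ȳ)² = 1201.43
R² = 1 - SS_res/SS_tot = 1 - 0.0258 = 0.9742

0.9742


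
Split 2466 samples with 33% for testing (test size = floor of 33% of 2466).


Test = ⌊2466·33/100⌋ = 813
Train = 2466 - 813 = 1653

Train: 1653, Test: 813


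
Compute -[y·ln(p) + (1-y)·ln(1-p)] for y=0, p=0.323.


BCE = -[y·ln(p) + (1-y)·ln(1-p)]
= -0 - 1·ln(1-0.323)
= -ln(0.677) = 0.3901

0.3901


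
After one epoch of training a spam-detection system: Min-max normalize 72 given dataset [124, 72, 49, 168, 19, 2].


min=2, max=168
(72-2)/(168-2) = 70/166 = 0.4217

0.4217


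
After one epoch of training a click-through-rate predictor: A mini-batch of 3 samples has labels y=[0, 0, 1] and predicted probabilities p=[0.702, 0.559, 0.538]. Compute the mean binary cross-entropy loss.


L[0] = -ln(1-0.702) = -ln(0.298) = 1.2107
L[1] = -ln(1-0.559) = -ln(0.441) = 0.8187
L[2] = -ln(0.538) = 0.6199
mean = (1.2107 + 0.8187 + 0.6199)/3 = 0.8831

0.8831


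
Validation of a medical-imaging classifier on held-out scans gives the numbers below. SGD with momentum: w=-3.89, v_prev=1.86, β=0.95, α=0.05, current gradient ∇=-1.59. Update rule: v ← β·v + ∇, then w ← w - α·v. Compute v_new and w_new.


v_new = 0.95·1.86 - 1.59 = 1.767 - 1.59 = 0.177
w_new = -3.89 - 0.05·0.177 = -3.89 - 0.00885 = -3.89885

v_new=0.177, w_new=-3.89885


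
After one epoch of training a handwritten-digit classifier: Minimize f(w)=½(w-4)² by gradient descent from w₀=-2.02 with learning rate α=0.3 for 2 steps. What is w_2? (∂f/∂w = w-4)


step 1: grad = -2.02-4 = -6.02; w = -2.02 - 0.3·(-6.02) = -0.214
step 2: grad = -0.214-4 = -4.214; w = -0.214 - 0.3·(-4.214) = 1.0502

1.0502


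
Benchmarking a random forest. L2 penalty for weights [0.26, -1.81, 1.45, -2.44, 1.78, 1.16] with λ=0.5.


‖w‖₂² = (0.26)² + (-1.81)² + (1.45)² + (-2.44)² + (1.78)² + (1.16)²
     = 0.0676 + 3.2761 + 2.1025 + 5.9536 + 3.1684 + 1.3456
     = 15.9138
λ·‖w‖₂² = 0.5·15.9138 = 7.9569

7.9569


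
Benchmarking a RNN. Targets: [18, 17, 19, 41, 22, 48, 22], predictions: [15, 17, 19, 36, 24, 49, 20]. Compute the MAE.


Absolute errors: |18-15|=3, |17-17|=0, |19-19|=0, |41-36|=5, |22-24|=2, |48-49|=1, |22-20|=2
Sum = 13
MAE = 13/7 = 13/7

13/7


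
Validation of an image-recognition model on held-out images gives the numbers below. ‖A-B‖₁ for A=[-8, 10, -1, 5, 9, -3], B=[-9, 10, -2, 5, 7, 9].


d = |-8+ 9| + |10-10| + |-1+ 2| + |5-5| + |9-7| + |-3-9|
  = 1 + 0 + 1 + 0 + 2 + 12
  = 16

16


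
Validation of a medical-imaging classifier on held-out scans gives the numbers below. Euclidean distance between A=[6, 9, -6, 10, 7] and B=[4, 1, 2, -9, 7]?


d = √((6-4)² + (9-1)² + (-6-2)² + (10+ 9)² + (7-7)²)
  = √(4 + 64 + 64 + 361 + 0)
  = √493 = 22.2036

22.2036


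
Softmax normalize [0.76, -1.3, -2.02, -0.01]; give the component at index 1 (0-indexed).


Exponentials: e^0.76=2.1383, e^-1.3=0.2725, e^-2.02=0.1327, e^-0.01=0.99
Sum = 3.5335
Softmax = [0.6051, 0.0771, 0.0375, 0.2802]
p[1] = 0.2725/3.5335 = 0.0771

0.0771


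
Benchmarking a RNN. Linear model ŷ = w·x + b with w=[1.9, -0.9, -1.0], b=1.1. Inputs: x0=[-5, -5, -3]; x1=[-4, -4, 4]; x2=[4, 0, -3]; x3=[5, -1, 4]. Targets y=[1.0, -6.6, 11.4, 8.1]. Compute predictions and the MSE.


ŷ0 = (1.9)·(-5) + (-0.9)·(-5) + (-1.0)·(-3) + 1.1 = -0.9
ŷ1 = (1.9)·(-4) + (-0.9)·(-4) + (-1.0)·(4) + 1.1 = -6.9
ŷ2 = (1.9)·(4) + (-0.9)·(0) + (-1.0)·(-3) + 1.1 = 11.7
ŷ3 = (1.9)·(5) + (-0.9)·(-1) + (-1.0)·(4) + 1.1 = 7.5
errors² = [3.61, 0.09, 0.09, 0.36]
MSE = 4.1500/4 = 1.0375

1.0375


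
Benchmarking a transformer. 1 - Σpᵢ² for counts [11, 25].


Probabilities: [11/36, 25/36] ≈ [0.3056, 0.6944]
Σpᵢ² = (121 + 625)/36² = 746/1296
Gini = 1 - Σpᵢ² = 1 - 746/1296 = 0.4244

0.4244


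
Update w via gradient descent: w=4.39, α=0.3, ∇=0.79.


w_new = w - α·∇
= 4.39 - 0.3·0.79
= 4.39 - 0.237
= 4.153

4.153


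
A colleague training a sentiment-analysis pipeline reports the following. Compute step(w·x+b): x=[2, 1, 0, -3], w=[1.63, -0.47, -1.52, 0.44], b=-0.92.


z = (2)·(1.63) + (1)·(-0.47) + (0)·(-1.52) + (-3)·(0.44) - 0.92
  = 0.55
step(z) = 1 (z≥0)

1


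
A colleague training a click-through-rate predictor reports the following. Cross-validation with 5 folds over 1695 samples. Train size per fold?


Fold size = 1695/5 = 339
Training per fold = 1695 - 339 = 1356

1356


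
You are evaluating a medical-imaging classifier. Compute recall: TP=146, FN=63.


Recall = TP/(TP+FN)
= 146/(146+63)
= 146/209 = 69.86%

69.86%


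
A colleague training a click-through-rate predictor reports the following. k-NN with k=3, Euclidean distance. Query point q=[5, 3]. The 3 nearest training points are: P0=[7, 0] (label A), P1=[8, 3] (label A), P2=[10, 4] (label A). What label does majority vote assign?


d(q,P0) = 3.6056  (label A)
d(q,P1) = 3.0  (label A)
d(q,P2) = 5.099  (label A)
Votes: A=3, B=0
Majority → A

A


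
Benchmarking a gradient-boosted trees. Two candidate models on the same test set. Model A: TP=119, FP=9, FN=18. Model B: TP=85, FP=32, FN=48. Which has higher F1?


Model A: P=119/128=0.9297, R=119/137=0.8686, F1=2PR/(P+R)=2TP/(2TP+FP+FN)=238/265=0.8981
Model B: P=85/117=0.7265, R=85/133=0.6391, F1=2PR/(P+R)=2TP/(2TP+FP+FN)=170/250=0.68
0.8981 > 0.68 → Model A

Model A


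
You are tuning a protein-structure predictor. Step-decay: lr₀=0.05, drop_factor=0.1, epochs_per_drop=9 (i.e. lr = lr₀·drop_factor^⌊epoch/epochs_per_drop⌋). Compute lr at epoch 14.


n_drops = ⌊14/9⌋ = 1
lr = 0.05·0.1^1 = 0.05·0.1 = 0.005

0.005


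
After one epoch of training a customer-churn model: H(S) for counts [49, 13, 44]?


Probabilities: [49/106, 13/106, 44/106] ≈ [0.4623, 0.1226, 0.4151]
H = -((49/106)·log₂(49/106) + (13/106)·log₂(13/106) + (44/106)·log₂(44/106))
  = 1.4124 bits

1.4124 bits


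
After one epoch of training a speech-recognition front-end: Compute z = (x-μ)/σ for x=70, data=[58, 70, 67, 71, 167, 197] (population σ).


μ = 105, σ = 55.2901
z = (70 - 105)/55.2901 = -0.633

-0.633


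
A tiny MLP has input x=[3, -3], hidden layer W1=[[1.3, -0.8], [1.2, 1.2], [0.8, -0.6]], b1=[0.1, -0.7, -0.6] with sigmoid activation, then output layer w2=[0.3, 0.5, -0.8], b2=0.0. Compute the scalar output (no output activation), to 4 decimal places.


z1[0] = (1.3)·(3) + (-0.8)·(-3) + 0.1 = 6.4
z1[1] = (1.2)·(3) + (1.2)·(-3) - 0.7 = -0.7
z1[2] = (0.8)·(3) + (-0.6)·(-3) - 0.6 = 3.6
h = sigmoid(z1) = [0.9983, 0.3318, 0.9734]
output = (0.3)·(0.9983) + (0.5)·(0.3318) + (-0.8)·(0.9734) + 0.0 = -0.3133

-0.3133


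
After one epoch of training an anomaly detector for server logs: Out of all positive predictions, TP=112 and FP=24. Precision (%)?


Precision = TP/(TP+FP)
= 112/(112+24)
= 112/136 = 82.35%

82.35%


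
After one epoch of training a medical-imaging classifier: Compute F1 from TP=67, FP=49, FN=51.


Precision = 67/116 = 0.5776
Recall = 67/118 = 0.5678
F1 = 2·P·R/(P+R) = 2·TP/(2·TP+FP+FN) = 134/(134+49+51) = 134/234 = 0.5726

0.5726


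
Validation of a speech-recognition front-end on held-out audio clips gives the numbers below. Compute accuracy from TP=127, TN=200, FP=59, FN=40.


Accuracy = (TP+TN)/(TP+TN+FP+FN)
= (127+200)/(426)
= 327/426 = 76.76%

76.76%


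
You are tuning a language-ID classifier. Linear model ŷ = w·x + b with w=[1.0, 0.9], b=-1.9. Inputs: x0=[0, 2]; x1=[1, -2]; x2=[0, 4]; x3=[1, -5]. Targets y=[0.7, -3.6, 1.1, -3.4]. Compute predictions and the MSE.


ŷ0 = (1.0)·(0) + (0.9)·(2) - 1.9 = -0.1
ŷ1 = (1.0)·(1) + (0.9)·(-2) - 1.9 = -2.7
ŷ2 = (1.0)·(0) + (0.9)·(4) - 1.9 = 1.7
ŷ3 = (1.0)·(1) + (0.9)·(-5) - 1.9 = -5.4
errors² = [0.64, 0.81, 0.36, 4.0]
MSE = 5.8100/4 = 1.4525

1.4525


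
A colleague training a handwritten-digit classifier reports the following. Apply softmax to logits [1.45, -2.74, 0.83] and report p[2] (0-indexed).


Exponentials: e^1.45=4.2631, e^-2.74=0.0646, e^0.83=2.2933
Sum = 6.621
Softmax = [0.6439, 0.0098, 0.3464]
p[2] = 2.2933/6.621 = 0.3464

0.3464


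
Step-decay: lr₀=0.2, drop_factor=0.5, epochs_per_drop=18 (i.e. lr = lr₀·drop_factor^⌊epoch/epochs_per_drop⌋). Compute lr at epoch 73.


n_drops = ⌊73/18⌋ = 4
lr = 0.2·0.5^4 = 0.2·0.0625 = 0.0125

0.0125


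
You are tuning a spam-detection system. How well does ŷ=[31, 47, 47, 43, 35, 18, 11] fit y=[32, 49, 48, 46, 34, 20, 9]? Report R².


ȳ = 34
SS_res = Σ(y-ŷ)² = 24
SS_tot = Σ(y-ȳ)² = 1390
R² = 1 - SS_res/SS_tot = 1 - 0.0173 = 0.9827

0.9827


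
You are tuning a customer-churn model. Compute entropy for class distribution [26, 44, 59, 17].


Probabilities: [26/146, 44/146, 59/146, 17/146] ≈ [0.1781, 0.3014, 0.4041, 0.1164]
H = -((26/146)·log₂(26/146) + (44/146)·log₂(44/146) + (59/146)·log₂(59/146) + (17/146)·log₂(17/146))
  = 1.8543 bits

1.8543 bits


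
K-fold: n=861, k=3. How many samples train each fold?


Fold size = 861/3 = 287
Training per fold = 861 - 287 = 574

574


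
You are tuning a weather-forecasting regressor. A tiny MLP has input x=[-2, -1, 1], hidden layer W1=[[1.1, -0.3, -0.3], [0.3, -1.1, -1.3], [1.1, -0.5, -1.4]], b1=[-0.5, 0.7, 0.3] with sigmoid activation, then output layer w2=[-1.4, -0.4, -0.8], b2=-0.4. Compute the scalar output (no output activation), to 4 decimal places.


z1[0] = (1.1)·(-2) + (-0.3)·(-1) + (-0.3)·(1) - 0.5 = -2.7
z1[1] = (0.3)·(-2) + (-1.1)·(-1) + (-1.3)·(1) + 0.7 = -0.1
z1[2] = (1.1)·(-2) + (-0.5)·(-1) + (-1.4)·(1) + 0.3 = -2.8
h = sigmoid(z1) = [0.063, 0.475, 0.0573]
output = (-1.4)·(0.063) + (-0.4)·(0.475) + (-0.8)·(0.0573) - 0.4 = -0.724

-0.724


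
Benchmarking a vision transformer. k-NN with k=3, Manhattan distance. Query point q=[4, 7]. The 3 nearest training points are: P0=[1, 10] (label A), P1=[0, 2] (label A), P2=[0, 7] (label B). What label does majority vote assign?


d(q,P0) = 6  (label A)
d(q,P1) = 9  (label A)
d(q,P2) = 4  (label B)
Votes: A=2, B=1
Majority → A

A
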